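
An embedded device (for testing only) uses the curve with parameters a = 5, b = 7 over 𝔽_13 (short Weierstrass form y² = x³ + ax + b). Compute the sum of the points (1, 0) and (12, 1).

(10, 11)

(1, 0) + (12, 1). λ = (1 - 0)/(12 - 1) ≡ 1/11 mod 13. 11⁻¹ ≡ 6 (mod 13), so λ ≡ 6.
  x = λ² - 1 - 12 = 36 - 13 ≡ 10; y = λ·(1 - 10) - 0 ≡ 11. → (10, 11)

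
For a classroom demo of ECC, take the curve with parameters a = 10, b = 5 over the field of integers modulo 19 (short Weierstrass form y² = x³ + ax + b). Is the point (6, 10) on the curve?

y² = 10² ≡ 5; x³ + 10x + 5 = 281 ≡ 15 (mod 19). 5 ≠ 15.

no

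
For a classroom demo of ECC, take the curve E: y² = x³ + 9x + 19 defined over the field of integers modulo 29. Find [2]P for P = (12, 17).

(25, 8)

tangent at (12, 17): λ = (3·12² + 9)/(2·17) ≡ 6/5. 5⁻¹ ≡ 6 (mod 29), so λ ≡ 6·6 ≡ 7.
  x = λ² - 12 - 12 = 49 - 24 ≡ 25; y = λ·(12 - 25) - 17 ≡ 8. → (25, 8)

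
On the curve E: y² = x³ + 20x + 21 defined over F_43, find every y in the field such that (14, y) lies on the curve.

11, 32

x³ + 20x + 21 = 3045 ≡ 35 (mod 43).
Square roots of 35 mod 43: 11 and 32 (since 11² = 121 ≡ 35).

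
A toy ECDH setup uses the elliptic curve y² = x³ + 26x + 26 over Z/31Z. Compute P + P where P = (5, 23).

(29, 20)

tangent at (5, 23): λ = (3·5² + 26)/(2·23) ≡ 8/15. 15⁻¹ ≡ 29 (mod 31), so λ ≡ 8·29 ≡ 15.
  x = λ² - 5 - 5 = 225 - 10 ≡ 29; y = λ·(5 - 29) - 23 ≡ 20. → (29, 20)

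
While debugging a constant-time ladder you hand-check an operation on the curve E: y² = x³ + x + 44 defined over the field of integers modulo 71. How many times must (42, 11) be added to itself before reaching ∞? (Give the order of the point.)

2P: tangent at (42, 11): λ = (3·42² + 1)/(2·11) ≡ 39/22. 22⁻¹ ≡ 42 (mod 71) since 22·42 = 924 ≡ 1, so λ ≡ 39·42 ≡ 5.
  x = λ² - 42 - 42 = 25 - 84 ≡ 12; y = λ·(42 - 12) - 11 ≡ 68. → (12, 68)
3P: (12, 68) + (42, 11). λ = (11 - 68)/(42 - 12) ≡ 14/30 mod 71. 30⁻¹ ≡ 45 (mod 71), so λ ≡ 62.
  x = λ² - 12 - 42 = 3844 - 54 ≡ 27; y = λ·(12 - 27) - 68 ≡ 67. → (27, 67)
4P: (27, 67) + (42, 11). λ = (11 - 67)/(42 - 27) ≡ 15/15 mod 71. 15⁻¹ ≡ 19 (mod 71), so λ ≡ 1.
  x = λ² - 27 - 42 = 1 - 69 ≡ 3; y = λ·(27 - 3) - 67 ≡ 28. → (3, 28)
5P: (3, 28) + (42, 11). λ = (11 - 28)/(42 - 3) ≡ 54/39 mod 71. 39⁻¹ ≡ 51 (mod 71) since 39·51 = 1989 ≡ 1, so λ ≡ 56.
  x = λ² - 3 - 42 = 3136 - 45 ≡ 38; y = λ·(3 - 38) - 28 ≡ 0. → (38, 0)
6P: (38, 0) + (42, 11). λ = (11 - 0)/(42 - 38) ≡ 11/4 mod 71. 4⁻¹ ≡ 18 (mod 71), so λ ≡ 56.
  x = λ² - 38 - 42 = 3136 - 80 ≡ 3; y = λ·(38 - 3) - 0 ≡ 43. → (3, 43)
7P: (3, 43) + (42, 11). λ = (11 - 43)/(42 - 3) ≡ 39/39 mod 71. 39⁻¹ ≡ 51 (mod 71) since 39·51 = 1989 ≡ 1, so λ ≡ 1.
  x = λ² - 3 - 42 = 1 - 45 ≡ 27; y = λ·(3 - 27) - 43 ≡ 4. → (27, 4)
8P: (27, 4) + (42, 11). λ = (11 - 4)/(42 - 27) ≡ 7/15 mod 71. 15⁻¹ ≡ 19 (mod 71), so λ ≡ 62.
  x = λ² - 27 - 42 = 3844 - 69 ≡ 12; y = λ·(27 - 12) - 4 ≡ 3. → (12, 3)
9P: (12, 3) + (42, 11). λ = (11 - 3)/(42 - 12) ≡ 8/30 mod 71. 30⁻¹ ≡ 45 (mod 71), so λ ≡ 5.
  x = λ² - 12 - 42 = 25 - 54 ≡ 42; y = λ·(12 - 42) - 3 ≡ 60. → (42, 60)
10P: (42, 60) + (42, 11): same x and y₁ ≡ -y₂, so the sum is ∞.
10P = ∞, so the order is 10.

10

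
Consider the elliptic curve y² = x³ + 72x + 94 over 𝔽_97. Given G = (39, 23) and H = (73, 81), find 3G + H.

First 3G:
Repeated addition: build up to 3G.
2G: tangent at (39, 23): λ = (3·39² + 72)/(2·23) ≡ 76/46. 46⁻¹ ≡ 19 (mod 97) since 46·19 = 874 ≡ 1, so λ ≡ 76·19 ≡ 86.
  x = λ² - 39 - 39 = 7396 - 78 ≡ 43; y = λ·(39 - 43) - 23 ≡ 21. → (43, 21)
3G: (43, 21) + (39, 23). λ = (23 - 21)/(39 - 43) ≡ 2/93 mod 97. 93⁻¹ ≡ 24 (mod 97) since 93·24 = 2232 ≡ 1, so λ ≡ 48.
  x = λ² - 43 - 39 = 2304 - 82 ≡ 88; y = λ·(43 - 88) - 21 ≡ 50. → (88, 50)
3G = (88, 50).
Finally 3G + H:
(88, 50) + (73, 81). λ = (81 - 50)/(73 - 88) ≡ 31/82 mod 97. 82⁻¹ ≡ 84 (mod 97) since 82·84 = 6888 ≡ 1, so λ ≡ 82.
  x = λ² - 88 - 73 = 6724 - 161 ≡ 64; y = λ·(88 - 64) - 50 ≡ 75. → (64, 75)

(64, 75)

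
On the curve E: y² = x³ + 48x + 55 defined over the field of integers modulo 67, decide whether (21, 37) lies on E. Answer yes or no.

y² = 37² ≡ 29; x³ + 48x + 55 = 10324 ≡ 6 (mod 67). 29 ≠ 6.

no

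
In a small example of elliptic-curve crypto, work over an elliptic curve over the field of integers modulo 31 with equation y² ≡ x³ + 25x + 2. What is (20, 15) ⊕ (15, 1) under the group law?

(20, 15) + (15, 1). λ = (1 - 15)/(15 - 20) ≡ 17/26 mod 31. 26⁻¹ ≡ 6 (mod 31) since 26·6 = 156 ≡ 1, so λ ≡ 9.
  x = λ² - 20 - 15 = 81 - 35 ≡ 15; y = λ·(20 - 15) - 15 ≡ 30. → (15, 30)

(15, 30)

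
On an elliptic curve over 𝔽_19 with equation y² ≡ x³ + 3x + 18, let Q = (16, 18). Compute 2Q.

(3, 15)

tangent at (16, 18): λ = (3·16² + 3)/(2·18) ≡ 11/17. 17⁻¹ ≡ 9 (mod 19), so λ ≡ 11·9 ≡ 4.
  x = λ² - 16 - 16 = 16 - 32 ≡ 3; y = λ·(16 - 3) - 18 ≡ 15. → (3, 15)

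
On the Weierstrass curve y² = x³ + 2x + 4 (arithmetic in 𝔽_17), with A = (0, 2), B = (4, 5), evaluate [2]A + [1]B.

First 2A:
Repeated addition: build up to 2A.
2A: tangent at (0, 2): λ = (3·0² + 2)/(2·2) ≡ 2/4. 4⁻¹ ≡ 13 (mod 17) since 4·13 = 52 ≡ 1, so λ ≡ 2·13 ≡ 9.
  x = λ² - 0 - 0 = 81 - 0 ≡ 13; y = λ·(0 - 13) - 2 ≡ 0. → (13, 0)
2A = (13, 0).
Finally 2A + B:
(13, 0) + (4, 5). λ = (5 - 0)/(4 - 13) ≡ 5/8 mod 17. 8⁻¹ ≡ 15 (mod 17) since 8·15 = 120 ≡ 1, so λ ≡ 7.
  x = λ² - 13 - 4 = 49 - 17 ≡ 15; y = λ·(13 - 15) - 0 ≡ 3. → (15, 3)

(15, 3)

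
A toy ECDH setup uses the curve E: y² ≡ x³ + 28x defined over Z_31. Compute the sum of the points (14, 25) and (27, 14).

(14, 25) + (27, 14). λ = (14 - 25)/(27 - 14) ≡ 20/13 mod 31. 13⁻¹ ≡ 12 (mod 31), so λ ≡ 23.
  x = λ² - 14 - 27 = 529 - 41 ≡ 23; y = λ·(14 - 23) - 25 ≡ 16. → (23, 16)

(23, 16)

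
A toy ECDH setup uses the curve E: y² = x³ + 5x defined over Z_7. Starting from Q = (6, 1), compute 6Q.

(4, 0)

Repeated addition: build up to 6Q.
2Q: tangent at (6, 1): λ = (3·6² + 5)/(2·1) ≡ 1/2. 2⁻¹ ≡ 4 (mod 7) since 2·4 = 8 ≡ 1, so λ ≡ 1·4 ≡ 4.
  x = λ² - 6 - 6 = 16 - 12 ≡ 4; y = λ·(6 - 4) - 1 ≡ 0. → (4, 0)
3Q: (4, 0) + (6, 1). λ = (1 - 0)/(6 - 4) ≡ 1/2 mod 7. 2⁻¹ ≡ 4 (mod 7), so λ ≡ 4.
  x = λ² - 4 - 6 = 16 - 10 ≡ 6; y = λ·(4 - 6) - 0 ≡ 6. → (6, 6)
4Q: (6, 6) + (6, 1): same x and y₁ ≡ -y₂, so the sum is O.
5Q: O + (6, 1) = (6, 1) (identity).
6Q: tangent at (6, 1): λ = (3·6² + 5)/(2·1) ≡ 1/2. 2⁻¹ ≡ 4 (mod 7) since 2·4 = 8 ≡ 1, so λ ≡ 1·4 ≡ 4.
  x = λ² - 6 - 6 = 16 - 12 ≡ 4; y = λ·(6 - 4) - 1 ≡ 0. → (4, 0)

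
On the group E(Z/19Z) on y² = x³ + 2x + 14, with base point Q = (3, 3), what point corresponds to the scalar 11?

(2, 8)

Repeated addition: build up to 11Q.
2Q: tangent at (3, 3): λ = (3·3² + 2)/(2·3) ≡ 10/6. 6⁻¹ ≡ 16 (mod 19), so λ ≡ 10·16 ≡ 8.
  x = λ² - 3 - 3 = 64 - 6 ≡ 1; y = λ·(3 - 1) - 3 ≡ 13. → (1, 13)
3Q: (1, 13) + (3, 3). λ = (3 - 13)/(3 - 1) ≡ 9/2 mod 19. 2⁻¹ ≡ 10 (mod 19), so λ ≡ 14.
  x = λ² - 1 - 3 = 196 - 4 ≡ 2; y = λ·(1 - 2) - 13 ≡ 11. → (2, 11)
4Q: (2, 11) + (3, 3). λ = (3 - 11)/(3 - 2) ≡ 11/1 mod 19. 1⁻¹ ≡ 1 (mod 19) since 1·1 = 1 ≡ 1, so λ ≡ 11.
  x = λ² - 2 - 3 = 121 - 5 ≡ 2; y = λ·(2 - 2) - 11 ≡ 8. → (2, 8)
5Q: (2, 8) + (3, 3). λ = (3 - 8)/(3 - 2) ≡ 14/1 mod 19. 1⁻¹ ≡ 1 (mod 19), so λ ≡ 14.
  x = λ² - 2 - 3 = 196 - 5 ≡ 1; y = λ·(2 - 1) - 8 ≡ 6. → (1, 6)
6Q: (1, 6) + (3, 3). λ = (3 - 6)/(3 - 1) ≡ 16/2 mod 19. 2⁻¹ ≡ 10 (mod 19) since 2·10 = 20 ≡ 1, so λ ≡ 8.
  x = λ² - 1 - 3 = 64 - 4 ≡ 3; y = λ·(1 - 3) - 6 ≡ 16. → (3, 16)
7Q: (3, 16) + (3, 3): same x and y₁ ≡ -y₂, so the sum is 𝒪.
8Q: 𝒪 + (3, 3) = (3, 3) (identity).
9Q: tangent at (3, 3): λ = (3·3² + 2)/(2·3) ≡ 10/6. 6⁻¹ ≡ 16 (mod 19), so λ ≡ 10·16 ≡ 8.
  x = λ² - 3 - 3 = 64 - 6 ≡ 1; y = λ·(3 - 1) - 3 ≡ 13. → (1, 13)
10Q: (1, 13) + (3, 3). λ = (3 - 13)/(3 - 1) ≡ 9/2 mod 19. 2⁻¹ ≡ 10 (mod 19), so λ ≡ 14.
  x = λ² - 1 - 3 = 196 - 4 ≡ 2; y = λ·(1 - 2) - 13 ≡ 11. → (2, 11)
11Q: (2, 11) + (3, 3). λ = (3 - 11)/(3 - 2) ≡ 11/1 mod 19. 1⁻¹ ≡ 1 (mod 19) since 1·1 = 1 ≡ 1, so λ ≡ 11.
  x = λ² - 2 - 3 = 121 - 5 ≡ 2; y = λ·(2 - 2) - 11 ≡ 8. → (2, 8)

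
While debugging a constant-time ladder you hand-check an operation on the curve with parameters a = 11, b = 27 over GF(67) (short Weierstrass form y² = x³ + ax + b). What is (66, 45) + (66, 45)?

(41, 11)

tangent at (66, 45): λ = (3·66² + 11)/(2·45) ≡ 14/23. 23⁻¹ ≡ 35 (mod 67) since 23·35 = 805 ≡ 1, so λ ≡ 14·35 ≡ 21.
  x = λ² - 66 - 66 = 441 - 132 ≡ 41; y = λ·(66 - 41) - 45 ≡ 11. → (41, 11)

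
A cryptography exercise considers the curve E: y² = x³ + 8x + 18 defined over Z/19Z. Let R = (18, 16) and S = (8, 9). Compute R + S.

(18, 16) + (8, 9). λ = (9 - 16)/(8 - 18) ≡ 12/9 mod 19. 9⁻¹ ≡ 17 (mod 19) since 9·17 = 153 ≡ 1, so λ ≡ 14.
  x = λ² - 18 - 8 = 196 - 26 ≡ 18; y = λ·(18 - 18) - 16 ≡ 3. → (18, 3)

(18, 3)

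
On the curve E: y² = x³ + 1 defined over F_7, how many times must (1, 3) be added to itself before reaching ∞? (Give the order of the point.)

6

2P: tangent at (1, 3): λ = (3·1² + 0)/(2·3) ≡ 3/6. 6⁻¹ ≡ 6 (mod 7), so λ ≡ 3·6 ≡ 4.
  x = λ² - 1 - 1 = 16 - 2 ≡ 0; y = λ·(1 - 0) - 3 ≡ 1. → (0, 1)
3P: (0, 1) + (1, 3). λ = (3 - 1)/(1 - 0) ≡ 2/1 mod 7. 1⁻¹ ≡ 1 (mod 7), so λ ≡ 2.
  x = λ² - 0 - 1 = 4 - 1 ≡ 3; y = λ·(0 - 3) - 1 ≡ 0. → (3, 0)
4P: (3, 0) + (1, 3). λ = (3 - 0)/(1 - 3) ≡ 3/5 mod 7. 5⁻¹ ≡ 3 (mod 7), so λ ≡ 2.
  x = λ² - 3 - 1 = 4 - 4 ≡ 0; y = λ·(3 - 0) - 0 ≡ 6. → (0, 6)
5P: (0, 6) + (1, 3). λ = (3 - 6)/(1 - 0) ≡ 4/1 mod 7. 1⁻¹ ≡ 1 (mod 7), so λ ≡ 4.
  x = λ² - 0 - 1 = 16 - 1 ≡ 1; y = λ·(0 - 1) - 6 ≡ 4. → (1, 4)
6P: (1, 4) + (1, 3): same x and y₁ ≡ -y₂, so the sum is ∞.
6P = ∞, so the order is 6.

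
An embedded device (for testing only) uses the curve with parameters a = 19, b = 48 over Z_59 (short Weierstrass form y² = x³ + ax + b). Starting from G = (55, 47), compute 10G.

Repeated addition: build up to 10G.
2G: tangent at (55, 47): λ = (3·55² + 19)/(2·47) ≡ 8/35. 35⁻¹ ≡ 27 (mod 59), so λ ≡ 8·27 ≡ 39.
  x = λ² - 55 - 55 = 1521 - 110 ≡ 54; y = λ·(55 - 54) - 47 ≡ 51. → (54, 51)
3G: (54, 51) + (55, 47). λ = (47 - 51)/(55 - 54) ≡ 55/1 mod 59. 1⁻¹ ≡ 1 (mod 59), so λ ≡ 55.
  x = λ² - 54 - 55 = 3025 - 109 ≡ 25; y = λ·(54 - 25) - 51 ≡ 10. → (25, 10)
4G: (25, 10) + (55, 47). λ = (47 - 10)/(55 - 25) ≡ 37/30 mod 59. 30⁻¹ ≡ 2 (mod 59), so λ ≡ 15.
  x = λ² - 25 - 55 = 225 - 80 ≡ 27; y = λ·(25 - 27) - 10 ≡ 19. → (27, 19)
5G: (27, 19) + (55, 47). λ = (47 - 19)/(55 - 27) ≡ 28/28 mod 59. 28⁻¹ ≡ 19 (mod 59) since 28·19 = 532 ≡ 1, so λ ≡ 1.
  x = λ² - 27 - 55 = 1 - 82 ≡ 37; y = λ·(27 - 37) - 19 ≡ 30. → (37, 30)
6G: (37, 30) + (55, 47). λ = (47 - 30)/(55 - 37) ≡ 17/18 mod 59. 18⁻¹ ≡ 23 (mod 59) since 18·23 = 414 ≡ 1, so λ ≡ 37.
  x = λ² - 37 - 55 = 1369 - 92 ≡ 38; y = λ·(37 - 38) - 30 ≡ 51. → (38, 51)
7G: (38, 51) + (55, 47). λ = (47 - 51)/(55 - 38) ≡ 55/17 mod 59. 17⁻¹ ≡ 7 (mod 59), so λ ≡ 31.
  x = λ² - 38 - 55 = 961 - 93 ≡ 42; y = λ·(38 - 42) - 51 ≡ 2. → (42, 2)
8G: (42, 2) + (55, 47). λ = (47 - 2)/(55 - 42) ≡ 45/13 mod 59. 13⁻¹ ≡ 50 (mod 59), so λ ≡ 8.
  x = λ² - 42 - 55 = 64 - 97 ≡ 26; y = λ·(42 - 26) - 2 ≡ 8. → (26, 8)
9G: (26, 8) + (55, 47). λ = (47 - 8)/(55 - 26) ≡ 39/29 mod 59. 29⁻¹ ≡ 57 (mod 59), so λ ≡ 40.
  x = λ² - 26 - 55 = 1600 - 81 ≡ 44; y = λ·(26 - 44) - 8 ≡ 39. → (44, 39)
10G: (44, 39) + (55, 47). λ = (47 - 39)/(55 - 44) ≡ 8/11 mod 59. 11⁻¹ ≡ 43 (mod 59), so λ ≡ 49.
  x = λ² - 44 - 55 = 2401 - 99 ≡ 1; y = λ·(44 - 1) - 39 ≡ 3. → (1, 3)

(1, 3)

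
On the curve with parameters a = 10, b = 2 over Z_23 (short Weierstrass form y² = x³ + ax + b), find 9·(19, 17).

Write P = (19, 17).
Double-and-add on 9 = (1001)₂. Start with P = (19, 17) for the leading 1-bit.
double: tangent at (19, 17): λ = (3·19² + 10)/(2·17) ≡ 12/11. 11⁻¹ ≡ 21 (mod 23), so λ ≡ 12·21 ≡ 22.
  x = λ² - 19 - 19 = 484 - 38 ≡ 9; y = λ·(19 - 9) - 17 ≡ 19. → (9, 19)
double: tangent at (9, 19): λ = (3·9² + 10)/(2·19) ≡ 0/15. 15⁻¹ ≡ 20 (mod 23), so λ ≡ 0·20 ≡ 0.
  x = λ² - 9 - 9 = 0 - 18 ≡ 5; y = λ·(9 - 5) - 19 ≡ 4. → (5, 4)
double: tangent at (5, 4): λ = (3·5² + 10)/(2·4) ≡ 16/8. 8⁻¹ ≡ 3 (mod 23), so λ ≡ 16·3 ≡ 2.
  x = λ² - 5 - 5 = 4 - 10 ≡ 17; y = λ·(5 - 17) - 4 ≡ 18. → (17, 18)
add P: (17, 18) + (19, 17). λ = (17 - 18)/(19 - 17) ≡ 22/2 mod 23. 2⁻¹ ≡ 12 (mod 23) since 2·12 = 24 ≡ 1, so λ ≡ 11.
  x = λ² - 17 - 19 = 121 - 36 ≡ 16; y = λ·(17 - 16) - 18 ≡ 16. → (16, 16)

(16, 16)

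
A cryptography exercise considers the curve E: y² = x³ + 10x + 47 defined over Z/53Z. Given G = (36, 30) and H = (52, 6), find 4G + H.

First 4G:
Repeated addition: build up to 4G.
2G: tangent at (36, 30): λ = (3·36² + 10)/(2·30) ≡ 29/7. 7⁻¹ ≡ 38 (mod 53), so λ ≡ 29·38 ≡ 42.
  x = λ² - 36 - 36 = 1764 - 72 ≡ 49; y = λ·(36 - 49) - 30 ≡ 7. → (49, 7)
3G: (49, 7) + (36, 30). λ = (30 - 7)/(36 - 49) ≡ 23/40 mod 53. 40⁻¹ ≡ 4 (mod 53), so λ ≡ 39.
  x = λ² - 49 - 36 = 1521 - 85 ≡ 5; y = λ·(49 - 5) - 7 ≡ 13. → (5, 13)
4G: (5, 13) + (36, 30). λ = (30 - 13)/(36 - 5) ≡ 17/31 mod 53. 31⁻¹ ≡ 12 (mod 53) since 31·12 = 372 ≡ 1, so λ ≡ 45.
  x = λ² - 5 - 36 = 2025 - 41 ≡ 23; y = λ·(5 - 23) - 13 ≡ 25. → (23, 25)
4G = (23, 25).
Finally 4G + H:
(23, 25) + (52, 6). λ = (6 - 25)/(52 - 23) ≡ 34/29 mod 53. 29⁻¹ ≡ 11 (mod 53), so λ ≡ 3.
  x = λ² - 23 - 52 = 9 - 75 ≡ 40; y = λ·(23 - 40) - 25 ≡ 30. → (40, 30)

(40, 30)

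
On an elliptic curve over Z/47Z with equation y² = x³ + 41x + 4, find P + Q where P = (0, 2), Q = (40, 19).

(0, 2) + (40, 19). λ = (19 - 2)/(40 - 0) ≡ 17/40 mod 47. 40⁻¹ ≡ 20 (mod 47), so λ ≡ 11.
  x = λ² - 0 - 40 = 121 - 40 ≡ 34; y = λ·(0 - 34) - 2 ≡ 0. → (34, 0)

(34, 0)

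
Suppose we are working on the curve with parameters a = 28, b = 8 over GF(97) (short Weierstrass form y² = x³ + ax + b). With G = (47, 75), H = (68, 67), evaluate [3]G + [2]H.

(52, 89)

First 3G:
Repeated addition: build up to 3G.
2G: tangent at (47, 75): λ = (3·47² + 28)/(2·75) ≡ 59/53. 53⁻¹ ≡ 11 (mod 97) since 53·11 = 583 ≡ 1, so λ ≡ 59·11 ≡ 67.
  x = λ² - 47 - 47 = 4489 - 94 ≡ 30; y = λ·(47 - 30) - 75 ≡ 94. → (30, 94)
3G: (30, 94) + (47, 75). λ = (75 - 94)/(47 - 30) ≡ 78/17 mod 97. 17⁻¹ ≡ 40 (mod 97) since 17·40 = 680 ≡ 1, so λ ≡ 16.
  x = λ² - 30 - 47 = 256 - 77 ≡ 82; y = λ·(30 - 82) - 94 ≡ 44. → (82, 44)
3G = (82, 44).
Next 2H:
Repeated addition: build up to 2H.
2H: tangent at (68, 67): λ = (3·68² + 28)/(2·67) ≡ 29/37. 37⁻¹ ≡ 21 (mod 97), so λ ≡ 29·21 ≡ 27.
  x = λ² - 68 - 68 = 729 - 136 ≡ 11; y = λ·(68 - 11) - 67 ≡ 17. → (11, 17)
2H = (11, 17).
Finally 3G + 2H:
(82, 44) + (11, 17). λ = (17 - 44)/(11 - 82) ≡ 70/26 mod 97. 26⁻¹ ≡ 56 (mod 97), so λ ≡ 40.
  x = λ² - 82 - 11 = 1600 - 93 ≡ 52; y = λ·(82 - 52) - 44 ≡ 89. → (52, 89)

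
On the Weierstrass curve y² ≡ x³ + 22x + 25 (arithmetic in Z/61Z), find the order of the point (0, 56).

6

2P: tangent at (0, 56): λ = (3·0² + 22)/(2·56) ≡ 22/51. 51⁻¹ ≡ 6 (mod 61), so λ ≡ 22·6 ≡ 10.
  x = λ² - 0 - 0 = 100 - 0 ≡ 39; y = λ·(0 - 39) - 56 ≡ 42. → (39, 42)
3P: (39, 42) + (0, 56). λ = (56 - 42)/(0 - 39) ≡ 14/22 mod 61. 22⁻¹ ≡ 25 (mod 61), so λ ≡ 45.
  x = λ² - 39 - 0 = 2025 - 39 ≡ 34; y = λ·(39 - 34) - 42 ≡ 0. → (34, 0)
4P: (34, 0) + (0, 56). λ = (56 - 0)/(0 - 34) ≡ 56/27 mod 61. 27⁻¹ ≡ 52 (mod 61) since 27·52 = 1404 ≡ 1, so λ ≡ 45.
  x = λ² - 34 - 0 = 2025 - 34 ≡ 39; y = λ·(34 - 39) - 0 ≡ 19. → (39, 19)
5P: (39, 19) + (0, 56). λ = (56 - 19)/(0 - 39) ≡ 37/22 mod 61. 22⁻¹ ≡ 25 (mod 61), so λ ≡ 10.
  x = λ² - 39 - 0 = 100 - 39 ≡ 0; y = λ·(39 - 0) - 19 ≡ 5. → (0, 5)
6P: (0, 5) + (0, 56): same x and y₁ ≡ -y₂, so the sum is O.
6P = O, so the order is 6.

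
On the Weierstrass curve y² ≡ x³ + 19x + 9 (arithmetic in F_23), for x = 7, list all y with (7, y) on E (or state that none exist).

x³ + 19x + 9 = 485 ≡ 2 (mod 23).
Square roots of 2 mod 23: 5 and 18 (since 5² = 25 ≡ 2).

5, 18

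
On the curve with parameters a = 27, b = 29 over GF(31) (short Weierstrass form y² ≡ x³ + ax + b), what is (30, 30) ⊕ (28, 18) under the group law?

(30, 30) + (28, 18). λ = (18 - 30)/(28 - 30) ≡ 19/29 mod 31. 29⁻¹ ≡ 15 (mod 31), so λ ≡ 6.
  x = λ² - 30 - 28 = 36 - 58 ≡ 9; y = λ·(30 - 9) - 30 ≡ 3. → (9, 3)

(9, 3)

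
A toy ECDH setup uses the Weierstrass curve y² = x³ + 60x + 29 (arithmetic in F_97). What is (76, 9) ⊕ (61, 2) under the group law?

(76, 9) + (61, 2). λ = (2 - 9)/(61 - 76) ≡ 90/82 mod 97. 82⁻¹ ≡ 84 (mod 97), so λ ≡ 91.
  x = λ² - 76 - 61 = 8281 - 137 ≡ 93; y = λ·(76 - 93) - 9 ≡ 93. → (93, 93)

(93, 93)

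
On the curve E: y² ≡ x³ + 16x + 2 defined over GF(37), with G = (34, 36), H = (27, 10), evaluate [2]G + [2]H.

(35, 6)

First 2G:
Repeated addition: build up to 2G.
2G: tangent at (34, 36): λ = (3·34² + 16)/(2·36) ≡ 6/35. 35⁻¹ ≡ 18 (mod 37), so λ ≡ 6·18 ≡ 34.
  x = λ² - 34 - 34 = 1156 - 68 ≡ 15; y = λ·(34 - 15) - 36 ≡ 18. → (15, 18)
2G = (15, 18).
Next 2H:
Repeated addition: build up to 2H.
2H: tangent at (27, 10): λ = (3·27² + 16)/(2·10) ≡ 20/20. 20⁻¹ ≡ 13 (mod 37) since 20·13 = 260 ≡ 1, so λ ≡ 20·13 ≡ 1.
  x = λ² - 27 - 27 = 1 - 54 ≡ 21; y = λ·(27 - 21) - 10 ≡ 33. → (21, 33)
2H = (21, 33).
Finally 2G + 2H:
(15, 18) + (21, 33). λ = (33 - 18)/(21 - 15) ≡ 15/6 mod 37. 6⁻¹ ≡ 31 (mod 37) since 6·31 = 186 ≡ 1, so λ ≡ 21.
  x = λ² - 15 - 21 = 441 - 36 ≡ 35; y = λ·(15 - 35) - 18 ≡ 6. → (35, 6)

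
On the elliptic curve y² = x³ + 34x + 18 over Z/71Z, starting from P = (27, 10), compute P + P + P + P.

Double-and-add on 4 = (100)₂. Start with P = (27, 10) for the leading 1-bit.
double: tangent at (27, 10): λ = (3·27² + 34)/(2·10) ≡ 20/20. 20⁻¹ ≡ 32 (mod 71) since 20·32 = 640 ≡ 1, so λ ≡ 20·32 ≡ 1.
  x = λ² - 27 - 27 = 1 - 54 ≡ 18; y = λ·(27 - 18) - 10 ≡ 70. → (18, 70)
double: tangent at (18, 70): λ = (3·18² + 34)/(2·70) ≡ 12/69. 69⁻¹ ≡ 35 (mod 71), so λ ≡ 12·35 ≡ 65.
  x = λ² - 18 - 18 = 4225 - 36 ≡ 0; y = λ·(18 - 0) - 70 ≡ 35. → (0, 35)

(0, 35)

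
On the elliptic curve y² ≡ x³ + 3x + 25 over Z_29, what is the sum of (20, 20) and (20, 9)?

O

The two points share x = 20 and their y-coordinates satisfy 20 + 9 ≡ 0 (mod 29), so they are inverses. Their sum is O.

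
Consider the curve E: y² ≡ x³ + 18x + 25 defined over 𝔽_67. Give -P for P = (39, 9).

(39, 58)

-(39, 9) = (39, -9 mod 67) = (39, 58).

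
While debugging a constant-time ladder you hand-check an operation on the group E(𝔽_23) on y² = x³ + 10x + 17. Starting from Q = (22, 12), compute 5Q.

Double-and-add on 5 = (101)₂. Start with Q = (22, 12) for the leading 1-bit.
double: tangent at (22, 12): λ = (3·22² + 10)/(2·12) ≡ 13/1. 1⁻¹ ≡ 1 (mod 23), so λ ≡ 13·1 ≡ 13.
  x = λ² - 22 - 22 = 169 - 44 ≡ 10; y = λ·(22 - 10) - 12 ≡ 6. → (10, 6)
double: tangent at (10, 6): λ = (3·10² + 10)/(2·6) ≡ 11/12. 12⁻¹ ≡ 2 (mod 23), so λ ≡ 11·2 ≡ 22.
  x = λ² - 10 - 10 = 484 - 20 ≡ 4; y = λ·(10 - 4) - 6 ≡ 11. → (4, 11)
add Q: (4, 11) + (22, 12). λ = (12 - 11)/(22 - 4) ≡ 1/18 mod 23. 18⁻¹ ≡ 9 (mod 23), so λ ≡ 9.
  x = λ² - 4 - 22 = 81 - 26 ≡ 9; y = λ·(4 - 9) - 11 ≡ 13. → (9, 13)

(9, 13)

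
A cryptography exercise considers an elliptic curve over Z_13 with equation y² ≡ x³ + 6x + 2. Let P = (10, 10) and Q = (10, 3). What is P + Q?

The two points share x = 10 and their y-coordinates satisfy 10 + 3 ≡ 0 (mod 13), so they are inverses. Their sum is O.

O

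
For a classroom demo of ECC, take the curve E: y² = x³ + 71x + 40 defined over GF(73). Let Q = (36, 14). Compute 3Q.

(50, 16)

Repeated addition: build up to 3Q.
2Q: tangent at (36, 14): λ = (3·36² + 71)/(2·14) ≡ 17/28. 28⁻¹ ≡ 60 (mod 73), so λ ≡ 17·60 ≡ 71.
  x = λ² - 36 - 36 = 5041 - 72 ≡ 5; y = λ·(36 - 5) - 14 ≡ 70. → (5, 70)
3Q: (5, 70) + (36, 14). λ = (14 - 70)/(36 - 5) ≡ 17/31 mod 73. 31⁻¹ ≡ 33 (mod 73) since 31·33 = 1023 ≡ 1, so λ ≡ 50.
  x = λ² - 5 - 36 = 2500 - 41 ≡ 50; y = λ·(5 - 50) - 70 ≡ 16. → (50, 16)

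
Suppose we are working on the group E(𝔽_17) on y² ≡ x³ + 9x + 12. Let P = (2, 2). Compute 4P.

(8, 16)

Repeated addition: build up to 4P.
2P: tangent at (2, 2): λ = (3·2² + 9)/(2·2) ≡ 4/4. 4⁻¹ ≡ 13 (mod 17), so λ ≡ 4·13 ≡ 1.
  x = λ² - 2 - 2 = 1 - 4 ≡ 14; y = λ·(2 - 14) - 2 ≡ 3. → (14, 3)
3P: (14, 3) + (2, 2). λ = (2 - 3)/(2 - 14) ≡ 16/5 mod 17. 5⁻¹ ≡ 7 (mod 17), so λ ≡ 10.
  x = λ² - 14 - 2 = 100 - 16 ≡ 16; y = λ·(14 - 16) - 3 ≡ 11. → (16, 11)
4P: (16, 11) + (2, 2). λ = (2 - 11)/(2 - 16) ≡ 8/3 mod 17. 3⁻¹ ≡ 6 (mod 17) since 3·6 = 18 ≡ 1, so λ ≡ 14.
  x = λ² - 16 - 2 = 196 - 18 ≡ 8; y = λ·(16 - 8) - 11 ≡ 16. → (8, 16)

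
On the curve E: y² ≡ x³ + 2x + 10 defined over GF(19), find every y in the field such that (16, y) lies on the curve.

x³ + 2x + 10 = 4138 ≡ 15 (mod 19).
15 is a non-residue mod 19; no y exists.

none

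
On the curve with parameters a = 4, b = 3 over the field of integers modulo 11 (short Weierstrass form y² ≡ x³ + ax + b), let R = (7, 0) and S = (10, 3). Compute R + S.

(6, 1)

(7, 0) + (10, 3). λ = (3 - 0)/(10 - 7) ≡ 3/3 mod 11. 3⁻¹ ≡ 4 (mod 11), so λ ≡ 1.
  x = λ² - 7 - 10 = 1 - 17 ≡ 6; y = λ·(7 - 6) - 0 ≡ 1. → (6, 1)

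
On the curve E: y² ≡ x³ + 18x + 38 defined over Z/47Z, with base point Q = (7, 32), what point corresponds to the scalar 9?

Repeated addition: build up to 9Q.
2Q: tangent at (7, 32): λ = (3·7² + 18)/(2·32) ≡ 24/17. 17⁻¹ ≡ 36 (mod 47), so λ ≡ 24·36 ≡ 18.
  x = λ² - 7 - 7 = 324 - 14 ≡ 28; y = λ·(7 - 28) - 32 ≡ 13. → (28, 13)
3Q: (28, 13) + (7, 32). λ = (32 - 13)/(7 - 28) ≡ 19/26 mod 47. 26⁻¹ ≡ 38 (mod 47), so λ ≡ 17.
  x = λ² - 28 - 7 = 289 - 35 ≡ 19; y = λ·(28 - 19) - 13 ≡ 46. → (19, 46)
4Q: (19, 46) + (7, 32). λ = (32 - 46)/(7 - 19) ≡ 33/35 mod 47. 35⁻¹ ≡ 43 (mod 47) since 35·43 = 1505 ≡ 1, so λ ≡ 9.
  x = λ² - 19 - 7 = 81 - 26 ≡ 8; y = λ·(19 - 8) - 46 ≡ 6. → (8, 6)
5Q: (8, 6) + (7, 32). λ = (32 - 6)/(7 - 8) ≡ 26/46 mod 47. 46⁻¹ ≡ 46 (mod 47), so λ ≡ 21.
  x = λ² - 8 - 7 = 441 - 15 ≡ 3; y = λ·(8 - 3) - 6 ≡ 5. → (3, 5)
6Q: (3, 5) + (7, 32). λ = (32 - 5)/(7 - 3) ≡ 27/4 mod 47. 4⁻¹ ≡ 12 (mod 47) since 4·12 = 48 ≡ 1, so λ ≡ 42.
  x = λ² - 3 - 7 = 1764 - 10 ≡ 15; y = λ·(3 - 15) - 5 ≡ 8. → (15, 8)
7Q: (15, 8) + (7, 32). λ = (32 - 8)/(7 - 15) ≡ 24/39 mod 47. 39⁻¹ ≡ 41 (mod 47) since 39·41 = 1599 ≡ 1, so λ ≡ 44.
  x = λ² - 15 - 7 = 1936 - 22 ≡ 34; y = λ·(15 - 34) - 8 ≡ 2. → (34, 2)
8Q: (34, 2) + (7, 32). λ = (32 - 2)/(7 - 34) ≡ 30/20 mod 47. 20⁻¹ ≡ 40 (mod 47), so λ ≡ 25.
  x = λ² - 34 - 7 = 625 - 41 ≡ 20; y = λ·(34 - 20) - 2 ≡ 19. → (20, 19)
9Q: (20, 19) + (7, 32). λ = (32 - 19)/(7 - 20) ≡ 13/34 mod 47. 34⁻¹ ≡ 18 (mod 47), so λ ≡ 46.
  x = λ² - 20 - 7 = 2116 - 27 ≡ 21; y = λ·(20 - 21) - 19 ≡ 29. → (21, 29)

(21, 29)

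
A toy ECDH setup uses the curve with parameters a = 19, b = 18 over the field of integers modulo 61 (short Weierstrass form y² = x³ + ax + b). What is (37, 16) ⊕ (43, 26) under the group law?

(38, 23)

(37, 16) + (43, 26). λ = (26 - 16)/(43 - 37) ≡ 10/6 mod 61. 6⁻¹ ≡ 51 (mod 61), so λ ≡ 22.
  x = λ² - 37 - 43 = 484 - 80 ≡ 38; y = λ·(37 - 38) - 16 ≡ 23. → (38, 23)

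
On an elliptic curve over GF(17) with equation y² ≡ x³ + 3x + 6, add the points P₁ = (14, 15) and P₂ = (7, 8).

(14, 15) + (7, 8). λ = (8 - 15)/(7 - 14) ≡ 10/10 mod 17. 10⁻¹ ≡ 12 (mod 17) since 10·12 = 120 ≡ 1, so λ ≡ 1.
  x = λ² - 14 - 7 = 1 - 21 ≡ 14; y = λ·(14 - 14) - 15 ≡ 2. → (14, 2)

(14, 2)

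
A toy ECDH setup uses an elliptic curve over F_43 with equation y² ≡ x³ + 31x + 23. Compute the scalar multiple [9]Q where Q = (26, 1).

Double-and-add on 9 = (1001)₂. Start with Q = (26, 1) for the leading 1-bit.
double: tangent at (26, 1): λ = (3·26² + 31)/(2·1) ≡ 38/2. 2⁻¹ ≡ 22 (mod 43), so λ ≡ 38·22 ≡ 19.
  x = λ² - 26 - 26 = 361 - 52 ≡ 8; y = λ·(26 - 8) - 1 ≡ 40. → (8, 40)
double: tangent at (8, 40): λ = (3·8² + 31)/(2·40) ≡ 8/37. 37⁻¹ ≡ 7 (mod 43) since 37·7 = 259 ≡ 1, so λ ≡ 8·7 ≡ 13.
  x = λ² - 8 - 8 = 169 - 16 ≡ 24; y = λ·(8 - 24) - 40 ≡ 10. → (24, 10)
double: tangent at (24, 10): λ = (3·24² + 31)/(2·10) ≡ 39/20. 20⁻¹ ≡ 28 (mod 43) since 20·28 = 560 ≡ 1, so λ ≡ 39·28 ≡ 17.
  x = λ² - 24 - 24 = 289 - 48 ≡ 26; y = λ·(24 - 26) - 10 ≡ 42. → (26, 42)
add Q: (26, 42) + (26, 1): same x and y₁ ≡ -y₂, so the sum is 𝒪.

O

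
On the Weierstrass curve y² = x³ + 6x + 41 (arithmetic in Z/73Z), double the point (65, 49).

(41, 71)

tangent at (65, 49): λ = (3·65² + 6)/(2·49) ≡ 52/25. 25⁻¹ ≡ 38 (mod 73) since 25·38 = 950 ≡ 1, so λ ≡ 52·38 ≡ 5.
  x = λ² - 65 - 65 = 25 - 130 ≡ 41; y = λ·(65 - 41) - 49 ≡ 71. → (41, 71)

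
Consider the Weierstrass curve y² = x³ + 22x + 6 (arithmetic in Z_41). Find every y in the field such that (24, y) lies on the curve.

7, 34

x³ + 22x + 6 = 14358 ≡ 8 (mod 41).
Square roots of 8 mod 41: 7 and 34 (since 7² = 49 ≡ 8).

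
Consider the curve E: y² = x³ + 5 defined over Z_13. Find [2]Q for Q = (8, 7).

(6, 0)

tangent at (8, 7): λ = (3·8² + 0)/(2·7) ≡ 10/1. 1⁻¹ ≡ 1 (mod 13), so λ ≡ 10·1 ≡ 10.
  x = λ² - 8 - 8 = 100 - 16 ≡ 6; y = λ·(8 - 6) - 7 ≡ 0. → (6, 0)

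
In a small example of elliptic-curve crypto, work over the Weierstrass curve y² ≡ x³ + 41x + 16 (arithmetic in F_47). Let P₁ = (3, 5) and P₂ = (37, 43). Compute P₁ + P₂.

(25, 34)

(3, 5) + (37, 43). λ = (43 - 5)/(37 - 3) ≡ 38/34 mod 47. 34⁻¹ ≡ 18 (mod 47) since 34·18 = 612 ≡ 1, so λ ≡ 26.
  x = λ² - 3 - 37 = 676 - 40 ≡ 25; y = λ·(3 - 25) - 5 ≡ 34. → (25, 34)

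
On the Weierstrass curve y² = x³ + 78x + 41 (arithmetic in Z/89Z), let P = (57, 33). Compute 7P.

Double-and-add on 7 = (111)₂. Start with P = (57, 33) for the leading 1-bit.
double: tangent at (57, 33): λ = (3·57² + 78)/(2·33) ≡ 35/66. 66⁻¹ ≡ 58 (mod 89), so λ ≡ 35·58 ≡ 72.
  x = λ² - 57 - 57 = 5184 - 114 ≡ 86; y = λ·(57 - 86) - 33 ≡ 15. → (86, 15)
add P: (86, 15) + (57, 33). λ = (33 - 15)/(57 - 86) ≡ 18/60 mod 89. 60⁻¹ ≡ 46 (mod 89) since 60·46 = 2760 ≡ 1, so λ ≡ 27.
  x = λ² - 86 - 57 = 729 - 143 ≡ 52; y = λ·(86 - 52) - 15 ≡ 13. → (52, 13)
double: tangent at (52, 13): λ = (3·52² + 78)/(2·13) ≡ 2/26. 26⁻¹ ≡ 24 (mod 89), so λ ≡ 2·24 ≡ 48.
  x = λ² - 52 - 52 = 2304 - 104 ≡ 64; y = λ·(52 - 64) - 13 ≡ 34. → (64, 34)
add P: (64, 34) + (57, 33). λ = (33 - 34)/(57 - 64) ≡ 88/82 mod 89. 82⁻¹ ≡ 38 (mod 89), so λ ≡ 51.
  x = λ² - 64 - 57 = 2601 - 121 ≡ 77; y = λ·(64 - 77) - 34 ≡ 15. → (77, 15)

(77, 15)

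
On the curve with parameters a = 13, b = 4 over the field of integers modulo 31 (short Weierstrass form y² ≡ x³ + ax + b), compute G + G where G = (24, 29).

tangent at (24, 29): λ = (3·24² + 13)/(2·29) ≡ 5/27. 27⁻¹ ≡ 23 (mod 31), so λ ≡ 5·23 ≡ 22.
  x = λ² - 24 - 24 = 484 - 48 ≡ 2; y = λ·(24 - 2) - 29 ≡ 21. → (2, 21)

(2, 21)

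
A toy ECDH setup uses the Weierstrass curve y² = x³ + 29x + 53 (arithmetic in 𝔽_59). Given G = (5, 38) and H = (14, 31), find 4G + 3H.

First 4G:
Repeated addition: build up to 4G.
2G: tangent at (5, 38): λ = (3·5² + 29)/(2·38) ≡ 45/17. 17⁻¹ ≡ 7 (mod 59), so λ ≡ 45·7 ≡ 20.
  x = λ² - 5 - 5 = 400 - 10 ≡ 36; y = λ·(5 - 36) - 38 ≡ 50. → (36, 50)
3G: (36, 50) + (5, 38). λ = (38 - 50)/(5 - 36) ≡ 47/28 mod 59. 28⁻¹ ≡ 19 (mod 59), so λ ≡ 8.
  x = λ² - 36 - 5 = 64 - 41 ≡ 23; y = λ·(36 - 23) - 50 ≡ 54. → (23, 54)
4G: (23, 54) + (5, 38). λ = (38 - 54)/(5 - 23) ≡ 43/41 mod 59. 41⁻¹ ≡ 36 (mod 59) since 41·36 = 1476 ≡ 1, so λ ≡ 14.
  x = λ² - 23 - 5 = 196 - 28 ≡ 50; y = λ·(23 - 50) - 54 ≡ 40. → (50, 40)
4G = (50, 40).
Next 3H:
Repeated addition: build up to 3H.
2H: tangent at (14, 31): λ = (3·14² + 29)/(2·31) ≡ 27/3. 3⁻¹ ≡ 20 (mod 59), so λ ≡ 27·20 ≡ 9.
  x = λ² - 14 - 14 = 81 - 28 ≡ 53; y = λ·(14 - 53) - 31 ≡ 31. → (53, 31)
3H: (53, 31) + (14, 31). λ = (31 - 31)/(14 - 53) ≡ 0/20 mod 59. 20⁻¹ ≡ 3 (mod 59), so λ ≡ 0.
  x = λ² - 53 - 14 = 0 - 67 ≡ 51; y = λ·(53 - 51) - 31 ≡ 28. → (51, 28)
3H = (51, 28).
Finally 4G + 3H:
(50, 40) + (51, 28). λ = (28 - 40)/(51 - 50) ≡ 47/1 mod 59. 1⁻¹ ≡ 1 (mod 59), so λ ≡ 47.
  x = λ² - 50 - 51 = 2209 - 101 ≡ 43; y = λ·(50 - 43) - 40 ≡ 53. → (43, 53)

(43, 53)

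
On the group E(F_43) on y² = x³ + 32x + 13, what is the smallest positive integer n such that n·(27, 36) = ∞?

4

2P: tangent at (27, 36): λ = (3·27² + 32)/(2·36) ≡ 26/29. 29⁻¹ ≡ 3 (mod 43), so λ ≡ 26·3 ≡ 35.
  x = λ² - 27 - 27 = 1225 - 54 ≡ 10; y = λ·(27 - 10) - 36 ≡ 0. → (10, 0)
3P: (10, 0) + (27, 36). λ = (36 - 0)/(27 - 10) ≡ 36/17 mod 43. 17⁻¹ ≡ 38 (mod 43) since 17·38 = 646 ≡ 1, so λ ≡ 35.
  x = λ² - 10 - 27 = 1225 - 37 ≡ 27; y = λ·(10 - 27) - 0 ≡ 7. → (27, 7)
4P: (27, 7) + (27, 36): same x and y₁ ≡ -y₂, so the sum is ∞.
4P = ∞, so the order is 4.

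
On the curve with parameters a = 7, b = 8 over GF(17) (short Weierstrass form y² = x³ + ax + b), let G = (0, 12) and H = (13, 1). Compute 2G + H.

First 2G:
Repeated addition: build up to 2G.
2G: tangent at (0, 12): λ = (3·0² + 7)/(2·12) ≡ 7/7. 7⁻¹ ≡ 5 (mod 17), so λ ≡ 7·5 ≡ 1.
  x = λ² - 0 - 0 = 1 - 0 ≡ 1; y = λ·(0 - 1) - 12 ≡ 4. → (1, 4)
2G = (1, 4).
Finally 2G + H:
(1, 4) + (13, 1). λ = (1 - 4)/(13 - 1) ≡ 14/12 mod 17. 12⁻¹ ≡ 10 (mod 17), so λ ≡ 4.
  x = λ² - 1 - 13 = 16 - 14 ≡ 2; y = λ·(1 - 2) - 4 ≡ 9. → (2, 9)

(2, 9)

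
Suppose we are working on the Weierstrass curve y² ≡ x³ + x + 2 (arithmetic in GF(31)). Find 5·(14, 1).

Write Q = (14, 1).
Double-and-add on 5 = (101)₂. Start with Q = (14, 1) for the leading 1-bit.
double: tangent at (14, 1): λ = (3·14² + 1)/(2·1) ≡ 0/2. 2⁻¹ ≡ 16 (mod 31), so λ ≡ 0·16 ≡ 0.
  x = λ² - 14 - 14 = 0 - 28 ≡ 3; y = λ·(14 - 3) - 1 ≡ 30. → (3, 30)
double: tangent at (3, 30): λ = (3·3² + 1)/(2·30) ≡ 28/29. 29⁻¹ ≡ 15 (mod 31), so λ ≡ 28·15 ≡ 17.
  x = λ² - 3 - 3 = 289 - 6 ≡ 4; y = λ·(3 - 4) - 30 ≡ 15. → (4, 15)
add Q: (4, 15) + (14, 1). λ = (1 - 15)/(14 - 4) ≡ 17/10 mod 31. 10⁻¹ ≡ 28 (mod 31), so λ ≡ 11.
  x = λ² - 4 - 14 = 121 - 18 ≡ 10; y = λ·(4 - 10) - 15 ≡ 12. → (10, 12)

(10, 12)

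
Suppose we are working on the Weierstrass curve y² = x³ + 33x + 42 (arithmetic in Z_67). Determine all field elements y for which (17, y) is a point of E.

x³ + 33x + 42 = 5516 ≡ 22 (mod 67).
Square roots of 22 mod 67: 25 and 42 (since 25² = 625 ≡ 22).

25, 42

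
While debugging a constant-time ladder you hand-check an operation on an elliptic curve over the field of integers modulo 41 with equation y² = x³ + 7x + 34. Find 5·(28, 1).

(12, 40)

Write Q = (28, 1).
Double-and-add on 5 = (101)₂. Start with Q = (28, 1) for the leading 1-bit.
double: tangent at (28, 1): λ = (3·28² + 7)/(2·1) ≡ 22/2. 2⁻¹ ≡ 21 (mod 41), so λ ≡ 22·21 ≡ 11.
  x = λ² - 28 - 28 = 121 - 56 ≡ 24; y = λ·(28 - 24) - 1 ≡ 2. → (24, 2)
double: tangent at (24, 2): λ = (3·24² + 7)/(2·2) ≡ 13/4. 4⁻¹ ≡ 31 (mod 41), so λ ≡ 13·31 ≡ 34.
  x = λ² - 24 - 24 = 1156 - 48 ≡ 1; y = λ·(24 - 1) - 2 ≡ 1. → (1, 1)
add Q: (1, 1) + (28, 1). λ = (1 - 1)/(28 - 1) ≡ 0/27 mod 41. 27⁻¹ ≡ 38 (mod 41) since 27·38 = 1026 ≡ 1, so λ ≡ 0.
  x = λ² - 1 - 28 = 0 - 29 ≡ 12; y = λ·(1 - 12) - 1 ≡ 40. → (12, 40)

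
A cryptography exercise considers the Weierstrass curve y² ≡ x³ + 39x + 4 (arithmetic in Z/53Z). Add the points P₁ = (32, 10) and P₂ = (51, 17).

(32, 10) + (51, 17). λ = (17 - 10)/(51 - 32) ≡ 7/19 mod 53. 19⁻¹ ≡ 14 (mod 53), so λ ≡ 45.
  x = λ² - 32 - 51 = 2025 - 83 ≡ 34; y = λ·(32 - 34) - 10 ≡ 6. → (34, 6)

(34, 6)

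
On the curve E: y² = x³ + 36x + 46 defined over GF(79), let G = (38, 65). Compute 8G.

Repeated addition: build up to 8G.
2G: tangent at (38, 65): λ = (3·38² + 36)/(2·65) ≡ 23/51. 51⁻¹ ≡ 31 (mod 79), so λ ≡ 23·31 ≡ 2.
  x = λ² - 38 - 38 = 4 - 76 ≡ 7; y = λ·(38 - 7) - 65 ≡ 76. → (7, 76)
3G: (7, 76) + (38, 65). λ = (65 - 76)/(38 - 7) ≡ 68/31 mod 79. 31⁻¹ ≡ 51 (mod 79), so λ ≡ 71.
  x = λ² - 7 - 38 = 5041 - 45 ≡ 19; y = λ·(7 - 19) - 76 ≡ 20. → (19, 20)
4G: (19, 20) + (38, 65). λ = (65 - 20)/(38 - 19) ≡ 45/19 mod 79. 19⁻¹ ≡ 25 (mod 79) since 19·25 = 475 ≡ 1, so λ ≡ 19.
  x = λ² - 19 - 38 = 361 - 57 ≡ 67; y = λ·(19 - 67) - 20 ≡ 16. → (67, 16)
5G: (67, 16) + (38, 65). λ = (65 - 16)/(38 - 67) ≡ 49/50 mod 79. 50⁻¹ ≡ 49 (mod 79), so λ ≡ 31.
  x = λ² - 67 - 38 = 961 - 105 ≡ 66; y = λ·(67 - 66) - 16 ≡ 15. → (66, 15)
6G: (66, 15) + (38, 65). λ = (65 - 15)/(38 - 66) ≡ 50/51 mod 79. 51⁻¹ ≡ 31 (mod 79) since 51·31 = 1581 ≡ 1, so λ ≡ 49.
  x = λ² - 66 - 38 = 2401 - 104 ≡ 6; y = λ·(66 - 6) - 15 ≡ 2. → (6, 2)
7G: (6, 2) + (38, 65). λ = (65 - 2)/(38 - 6) ≡ 63/32 mod 79. 32⁻¹ ≡ 42 (mod 79), so λ ≡ 39.
  x = λ² - 6 - 38 = 1521 - 44 ≡ 55; y = λ·(6 - 55) - 2 ≡ 62. → (55, 62)
8G: (55, 62) + (38, 65). λ = (65 - 62)/(38 - 55) ≡ 3/62 mod 79. 62⁻¹ ≡ 65 (mod 79), so λ ≡ 37.
  x = λ² - 55 - 38 = 1369 - 93 ≡ 12; y = λ·(55 - 12) - 62 ≡ 28. → (12, 28)

(12, 28)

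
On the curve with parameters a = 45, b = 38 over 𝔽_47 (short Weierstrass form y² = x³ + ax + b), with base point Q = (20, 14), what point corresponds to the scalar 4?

(31, 43)

Repeated addition: build up to 4Q.
2Q: tangent at (20, 14): λ = (3·20² + 45)/(2·14) ≡ 23/28. 28⁻¹ ≡ 42 (mod 47), so λ ≡ 23·42 ≡ 26.
  x = λ² - 20 - 20 = 676 - 40 ≡ 25; y = λ·(20 - 25) - 14 ≡ 44. → (25, 44)
3Q: (25, 44) + (20, 14). λ = (14 - 44)/(20 - 25) ≡ 17/42 mod 47. 42⁻¹ ≡ 28 (mod 47), so λ ≡ 6.
  x = λ² - 25 - 20 = 36 - 45 ≡ 38; y = λ·(25 - 38) - 44 ≡ 19. → (38, 19)
4Q: (38, 19) + (20, 14). λ = (14 - 19)/(20 - 38) ≡ 42/29 mod 47. 29⁻¹ ≡ 13 (mod 47) since 29·13 = 377 ≡ 1, so λ ≡ 29.
  x = λ² - 38 - 20 = 841 - 58 ≡ 31; y = λ·(38 - 31) - 19 ≡ 43. → (31, 43)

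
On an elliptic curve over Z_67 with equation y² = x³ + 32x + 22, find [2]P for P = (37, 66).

tangent at (37, 66): λ = (3·37² + 32)/(2·66) ≡ 52/65. 65⁻¹ ≡ 33 (mod 67), so λ ≡ 52·33 ≡ 41.
  x = λ² - 37 - 37 = 1681 - 74 ≡ 66; y = λ·(37 - 66) - 66 ≡ 18. → (66, 18)

(66, 18)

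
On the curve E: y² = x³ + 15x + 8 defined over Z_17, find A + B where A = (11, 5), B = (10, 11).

(15, 2)

(11, 5) + (10, 11). λ = (11 - 5)/(10 - 11) ≡ 6/16 mod 17. 16⁻¹ ≡ 16 (mod 17), so λ ≡ 11.
  x = λ² - 11 - 10 = 121 - 21 ≡ 15; y = λ·(11 - 15) - 5 ≡ 2. → (15, 2)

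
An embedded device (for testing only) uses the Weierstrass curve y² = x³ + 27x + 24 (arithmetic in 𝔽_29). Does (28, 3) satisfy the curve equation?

y² = 3² ≡ 9; x³ + 27x + 24 = 22732 ≡ 25 (mod 29). 9 ≠ 25.

no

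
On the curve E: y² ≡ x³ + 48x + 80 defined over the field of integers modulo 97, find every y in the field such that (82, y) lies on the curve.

x³ + 48x + 80 = 555384 ≡ 59 (mod 97).
59 is a non-residue mod 97; no y exists.

none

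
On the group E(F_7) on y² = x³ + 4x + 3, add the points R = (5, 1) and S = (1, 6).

(3, 0)

(5, 1) + (1, 6). λ = (6 - 1)/(1 - 5) ≡ 5/3 mod 7. 3⁻¹ ≡ 5 (mod 7) since 3·5 = 15 ≡ 1, so λ ≡ 4.
  x = λ² - 5 - 1 = 16 - 6 ≡ 3; y = λ·(5 - 3) - 1 ≡ 0. → (3, 0)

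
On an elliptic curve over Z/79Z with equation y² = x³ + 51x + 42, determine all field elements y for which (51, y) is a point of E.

21, 58

x³ + 51x + 42 = 135294 ≡ 46 (mod 79).
Square roots of 46 mod 79: 21 and 58 (since 21² = 441 ≡ 46).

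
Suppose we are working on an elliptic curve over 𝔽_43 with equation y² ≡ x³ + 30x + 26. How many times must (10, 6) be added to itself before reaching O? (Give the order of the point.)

2P: tangent at (10, 6): λ = (3·10² + 30)/(2·6) ≡ 29/12. 12⁻¹ ≡ 18 (mod 43), so λ ≡ 29·18 ≡ 6.
  x = λ² - 10 - 10 = 36 - 20 ≡ 16; y = λ·(10 - 16) - 6 ≡ 1. → (16, 1)
3P: (16, 1) + (10, 6). λ = (6 - 1)/(10 - 16) ≡ 5/37 mod 43. 37⁻¹ ≡ 7 (mod 43), so λ ≡ 35.
  x = λ² - 16 - 10 = 1225 - 26 ≡ 38; y = λ·(16 - 38) - 1 ≡ 3. → (38, 3)
4P: (38, 3) + (10, 6). λ = (6 - 3)/(10 - 38) ≡ 3/15 mod 43. 15⁻¹ ≡ 23 (mod 43), so λ ≡ 26.
  x = λ² - 38 - 10 = 676 - 48 ≡ 26; y = λ·(38 - 26) - 3 ≡ 8. → (26, 8)
5P: (26, 8) + (10, 6). λ = (6 - 8)/(10 - 26) ≡ 41/27 mod 43. 27⁻¹ ≡ 8 (mod 43), so λ ≡ 27.
  x = λ² - 26 - 10 = 729 - 36 ≡ 5; y = λ·(26 - 5) - 8 ≡ 0. → (5, 0)
6P: (5, 0) + (10, 6). λ = (6 - 0)/(10 - 5) ≡ 6/5 mod 43. 5⁻¹ ≡ 26 (mod 43), so λ ≡ 27.
  x = λ² - 5 - 10 = 729 - 15 ≡ 26; y = λ·(5 - 26) - 0 ≡ 35. → (26, 35)
7P: (26, 35) + (10, 6). λ = (6 - 35)/(10 - 26) ≡ 14/27 mod 43. 27⁻¹ ≡ 8 (mod 43), so λ ≡ 26.
  x = λ² - 26 - 10 = 676 - 36 ≡ 38; y = λ·(26 - 38) - 35 ≡ 40. → (38, 40)
8P: (38, 40) + (10, 6). λ = (6 - 40)/(10 - 38) ≡ 9/15 mod 43. 15⁻¹ ≡ 23 (mod 43), so λ ≡ 35.
  x = λ² - 38 - 10 = 1225 - 48 ≡ 16; y = λ·(38 - 16) - 40 ≡ 42. → (16, 42)
9P: (16, 42) + (10, 6). λ = (6 - 42)/(10 - 16) ≡ 7/37 mod 43. 37⁻¹ ≡ 7 (mod 43) since 37·7 = 259 ≡ 1, so λ ≡ 6.
  x = λ² - 16 - 10 = 36 - 26 ≡ 10; y = λ·(16 - 10) - 42 ≡ 37. → (10, 37)
10P: (10, 37) + (10, 6): same x and y₁ ≡ -y₂, so the sum is O.
10P = O, so the order is 10.

10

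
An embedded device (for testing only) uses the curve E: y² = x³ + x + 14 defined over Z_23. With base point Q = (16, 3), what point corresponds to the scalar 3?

Repeated addition: build up to 3Q.
2Q: tangent at (16, 3): λ = (3·16² + 1)/(2·3) ≡ 10/6. 6⁻¹ ≡ 4 (mod 23), so λ ≡ 10·4 ≡ 17.
  x = λ² - 16 - 16 = 289 - 32 ≡ 4; y = λ·(16 - 4) - 3 ≡ 17. → (4, 17)
3Q: (4, 17) + (16, 3). λ = (3 - 17)/(16 - 4) ≡ 9/12 mod 23. 12⁻¹ ≡ 2 (mod 23) since 12·2 = 24 ≡ 1, so λ ≡ 18.
  x = λ² - 4 - 16 = 324 - 20 ≡ 5; y = λ·(4 - 5) - 17 ≡ 11. → (5, 11)

(5, 11)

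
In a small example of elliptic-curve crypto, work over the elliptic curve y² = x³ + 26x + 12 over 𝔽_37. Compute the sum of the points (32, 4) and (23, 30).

(31, 26)

(32, 4) + (23, 30). λ = (30 - 4)/(23 - 32) ≡ 26/28 mod 37. 28⁻¹ ≡ 4 (mod 37), so λ ≡ 30.
  x = λ² - 32 - 23 = 900 - 55 ≡ 31; y = λ·(32 - 31) - 4 ≡ 26. → (31, 26)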